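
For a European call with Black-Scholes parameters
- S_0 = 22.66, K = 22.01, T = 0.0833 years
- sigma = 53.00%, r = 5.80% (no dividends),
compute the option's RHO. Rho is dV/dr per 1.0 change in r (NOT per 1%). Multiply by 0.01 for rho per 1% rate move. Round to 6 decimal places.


d1 = 0.2983334955; d2 = 0.1453662768
phi(d1) = 0.3815780086; exp(-qT) = 1.0000000000; exp(-rT) = 0.9951802524
N(d2) = 0.5577891555
Rho = K*T*exp(-rT)*N(d2) = 22.0100 * 0.0833 * 0.9951802524 * 0.5577891555 = 1.017740

Answer: Rho = 1.017740


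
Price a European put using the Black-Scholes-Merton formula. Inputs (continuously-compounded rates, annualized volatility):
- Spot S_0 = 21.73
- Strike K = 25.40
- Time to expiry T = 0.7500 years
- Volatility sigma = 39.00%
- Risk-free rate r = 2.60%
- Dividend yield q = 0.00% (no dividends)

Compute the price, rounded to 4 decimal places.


Answer: Price = 4.9663

Derivation:
d1 = (ln(S/K) + (r - q + 0.5*sigma^2) * T) / (sigma * sqrt(T)) = -0.23543420
d2 = d1 - sigma * sqrt(T) = -0.57318411
exp(-rT) = 0.98068890; exp(-qT) = 1.00000000
P = K * exp(-rT) * N(-d2) - S_0 * exp(-qT) * N(-d1)
N(-d1) = 0.59306413; N(-d2) = 0.71673998
P = 25.4000 * 0.98068890 * 0.71673998 - 21.7300 * 1.00000000 * 0.59306413 = 4.9663


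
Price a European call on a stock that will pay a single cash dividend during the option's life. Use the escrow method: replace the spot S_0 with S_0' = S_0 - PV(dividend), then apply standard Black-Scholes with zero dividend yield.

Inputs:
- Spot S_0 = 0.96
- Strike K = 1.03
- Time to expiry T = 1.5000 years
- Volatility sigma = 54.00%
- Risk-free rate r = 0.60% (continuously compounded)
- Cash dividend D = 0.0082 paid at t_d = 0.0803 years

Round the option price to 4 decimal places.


Answer: Price = 0.2225

Derivation:
PV(D) = D * exp(-r * t_d) = 0.0082 * 0.99951832 = 0.00819605
S_0' = S_0 - PV(D) = 0.9600 - 0.00819605 = 0.95180395
d1 = (ln(S_0'/K) + (r + sigma^2/2)*T) / (sigma*sqrt(T)) = 0.22490700
d2 = d1 - sigma*sqrt(T) = -0.43645523
exp(-rT) = 0.99104038
N(d1) = 0.58897419; N(d2) = 0.33125324
C = S_0' * N(d1) - K * exp(-rT) * N(d2) = 0.95180395 * 0.58897419 - 1.0300 * 0.99104038 * 0.33125324 = 0.2225


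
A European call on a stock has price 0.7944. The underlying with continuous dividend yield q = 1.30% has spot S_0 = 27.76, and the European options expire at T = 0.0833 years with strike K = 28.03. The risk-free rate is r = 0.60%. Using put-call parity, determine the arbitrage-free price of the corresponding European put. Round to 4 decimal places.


Answer: Put price = 1.0804

Derivation:
Put-call parity: C - P = S_0 * exp(-qT) - K * exp(-rT).
S_0 * exp(-qT) = 27.7600 * 0.99891769 = 27.72995497
K * exp(-rT) = 28.0300 * 0.99950032 = 28.01599411
P = C - S*exp(-qT) + K*exp(-rT)
P = 0.7944 - 27.72995497 + 28.01599411 = 1.0804


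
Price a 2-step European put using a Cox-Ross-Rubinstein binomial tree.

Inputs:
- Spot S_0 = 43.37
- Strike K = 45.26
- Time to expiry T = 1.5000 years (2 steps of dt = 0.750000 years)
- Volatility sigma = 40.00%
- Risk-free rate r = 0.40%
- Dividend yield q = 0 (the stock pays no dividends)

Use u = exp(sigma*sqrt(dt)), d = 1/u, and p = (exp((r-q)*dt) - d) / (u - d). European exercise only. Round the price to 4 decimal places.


dt = T/N = 0.750000
u = exp(sigma*sqrt(dt)) = 1.413982; d = 1/u = 0.707222
p = (exp((r-q)*dt) - d) / (u - d) = 0.418504
Discount per step: exp(-r*dt) = 0.997004
Stock lattice S(k, i) with i counting down-moves:
  k=0: S(0,0) = 43.3700
  k=1: S(1,0) = 61.3244; S(1,1) = 30.6722
  k=2: S(2,0) = 86.7117; S(2,1) = 43.3700; S(2,2) = 21.6921
Terminal payoffs V(N, i) = max(K - S_T, 0):
  V(2,0) = 0.000000; V(2,1) = 1.890000; V(2,2) = 23.567911
Backward induction: V(k, i) = exp(-r*dt) * [p * V(k+1, i) + (1-p) * V(k+1, i+1)].
  V(1,0) = exp(-r*dt) * [p*0.000000 + (1-p)*1.890000] = 1.095735
  V(1,1) = exp(-r*dt) * [p*1.890000 + (1-p)*23.567911] = 14.452190
  V(0,0) = exp(-r*dt) * [p*1.095735 + (1-p)*14.452190] = 8.835908

Answer: Price = V(0,0) = 8.8359


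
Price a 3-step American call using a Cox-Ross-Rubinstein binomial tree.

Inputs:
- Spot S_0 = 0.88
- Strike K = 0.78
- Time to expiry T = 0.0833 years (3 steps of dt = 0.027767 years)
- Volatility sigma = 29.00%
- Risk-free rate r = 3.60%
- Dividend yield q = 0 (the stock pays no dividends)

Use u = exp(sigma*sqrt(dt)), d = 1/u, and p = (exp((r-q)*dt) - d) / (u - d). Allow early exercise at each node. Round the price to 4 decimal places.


Answer: Price = V(0,0) = 0.1047

Derivation:
dt = T/N = 0.027767
u = exp(sigma*sqrt(dt)) = 1.049510; d = 1/u = 0.952825
p = (exp((r-q)*dt) - d) / (u - d) = 0.498265
Discount per step: exp(-r*dt) = 0.999001
Stock lattice S(k, i) with i counting down-moves:
  k=0: S(0,0) = 0.8800
  k=1: S(1,0) = 0.9236; S(1,1) = 0.8385
  k=2: S(2,0) = 0.9693; S(2,1) = 0.8800; S(2,2) = 0.7989
  k=3: S(3,0) = 1.0173; S(3,1) = 0.9236; S(3,2) = 0.8385; S(3,3) = 0.7612
Terminal payoffs V(N, i) = max(S_T - K, 0):
  V(3,0) = 0.237285; V(3,1) = 0.143569; V(3,2) = 0.058486; V(3,3) = 0.000000
Backward induction: V(k, i) = exp(-r*dt) * [p * V(k+1, i) + (1-p) * V(k+1, i+1)]; then take max(V_cont, immediate exercise) for American.
  V(2,0) = exp(-r*dt) * [p*0.237285 + (1-p)*0.143569] = 0.190075; exercise = 0.189295; V(2,0) = max -> 0.190075
  V(2,1) = exp(-r*dt) * [p*0.143569 + (1-p)*0.058486] = 0.100779; exercise = 0.100000; V(2,1) = max -> 0.100779
  V(2,2) = exp(-r*dt) * [p*0.058486 + (1-p)*0.000000] = 0.029113; exercise = 0.018931; V(2,2) = max -> 0.029113
  V(1,0) = exp(-r*dt) * [p*0.190075 + (1-p)*0.100779] = 0.145127; exercise = 0.143569; V(1,0) = max -> 0.145127
  V(1,1) = exp(-r*dt) * [p*0.100779 + (1-p)*0.029113] = 0.064757; exercise = 0.058486; V(1,1) = max -> 0.064757
  V(0,0) = exp(-r*dt) * [p*0.145127 + (1-p)*0.064757] = 0.104698; exercise = 0.100000; V(0,0) = max -> 0.104698


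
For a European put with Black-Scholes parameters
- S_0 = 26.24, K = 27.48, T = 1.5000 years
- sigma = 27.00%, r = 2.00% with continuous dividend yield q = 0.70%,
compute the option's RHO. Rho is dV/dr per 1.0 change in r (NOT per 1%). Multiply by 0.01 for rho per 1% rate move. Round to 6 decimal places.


d1 = 0.0846782457; d2 = -0.2460028696
phi(d1) = 0.3975145524; exp(-qT) = 0.9895549326; exp(-rT) = 0.9704455335
N(-d2) = 0.5971599944
Rho = -K*T*exp(-rT)*N(-d2) = -27.4800 * 1.5000 * 0.9704455335 * 0.5971599944 = -23.887454

Answer: Rho = -23.887454


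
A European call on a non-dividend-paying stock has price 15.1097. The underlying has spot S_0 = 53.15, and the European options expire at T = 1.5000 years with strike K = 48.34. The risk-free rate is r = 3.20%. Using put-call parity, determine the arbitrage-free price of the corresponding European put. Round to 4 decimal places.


Put-call parity: C - P = S_0 * exp(-qT) - K * exp(-rT).
S_0 * exp(-qT) = 53.1500 * 1.00000000 = 53.15000000
K * exp(-rT) = 48.3400 * 0.95313379 = 46.07448727
P = C - S*exp(-qT) + K*exp(-rT)
P = 15.1097 - 53.15000000 + 46.07448727 = 8.0342

Answer: Put price = 8.0342


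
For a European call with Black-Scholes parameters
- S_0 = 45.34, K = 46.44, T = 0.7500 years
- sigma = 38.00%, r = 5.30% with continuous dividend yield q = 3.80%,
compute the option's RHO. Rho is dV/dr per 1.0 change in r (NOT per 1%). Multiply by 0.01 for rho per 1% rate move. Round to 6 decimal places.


Answer: Rho = 14.041406

Derivation:
d1 = 0.1258881518; d2 = -0.2032015016
phi(d1) = 0.3957935878; exp(-qT) = 0.9719022941; exp(-rT) = 0.9610296665
N(d2) = 0.4194887696
Rho = K*T*exp(-rT)*N(d2) = 46.4400 * 0.7500 * 0.9610296665 * 0.4194887696 = 14.041406


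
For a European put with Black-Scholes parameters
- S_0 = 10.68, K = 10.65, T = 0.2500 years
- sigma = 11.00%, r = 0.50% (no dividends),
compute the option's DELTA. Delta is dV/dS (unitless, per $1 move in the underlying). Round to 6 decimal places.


d1 = 0.1013716614; d2 = 0.0463716614
phi(d1) = 0.3968977294; exp(-qT) = 1.0000000000; exp(-rT) = 0.9987507809
N(-d1) = 0.4596277158
Delta = -exp(-qT) * N(-d1) = -1.0000000000 * 0.4596277158 = -0.459628

Answer: Delta = -0.459628


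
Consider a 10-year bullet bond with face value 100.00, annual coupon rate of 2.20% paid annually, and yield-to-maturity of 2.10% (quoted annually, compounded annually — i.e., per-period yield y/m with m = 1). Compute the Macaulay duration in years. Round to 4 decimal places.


Answer: Macaulay duration = 9.0898 years

Derivation:
Coupon per period c = face * coupon_rate / m = 2.200000
Periods per year m = 1; per-period yield y/m = 0.021000
Number of cashflows N = 10
Cashflows (t years, CF_t, discount factor 1/(1+y/m)^(m*t), PV):
  t = 1.0000: CF_t = 2.200000, DF = 0.979432, PV = 2.154750
  t = 2.0000: CF_t = 2.200000, DF = 0.959287, PV = 2.110431
  t = 3.0000: CF_t = 2.200000, DF = 0.939556, PV = 2.067024
  t = 4.0000: CF_t = 2.200000, DF = 0.920231, PV = 2.024509
  t = 5.0000: CF_t = 2.200000, DF = 0.901304, PV = 1.982869
  t = 6.0000: CF_t = 2.200000, DF = 0.882766, PV = 1.942085
  t = 7.0000: CF_t = 2.200000, DF = 0.864609, PV = 1.902140
  t = 8.0000: CF_t = 2.200000, DF = 0.846826, PV = 1.863017
  t = 9.0000: CF_t = 2.200000, DF = 0.829408, PV = 1.824698
  t = 10.0000: CF_t = 102.200000, DF = 0.812349, PV = 83.022054
Price P = sum_t PV_t = 100.893577
Macaulay numerator sum_t t * PV_t:
  t * PV_t at t = 1.0000: 2.154750
  t * PV_t at t = 2.0000: 4.220862
  t * PV_t at t = 3.0000: 6.201071
  t * PV_t at t = 4.0000: 8.098036
  t * PV_t at t = 5.0000: 9.914344
  t * PV_t at t = 6.0000: 11.652510
  t * PV_t at t = 7.0000: 13.314980
  t * PV_t at t = 8.0000: 14.904133
  t * PV_t at t = 9.0000: 16.422282
  t * PV_t at t = 10.0000: 830.220542
Macaulay duration D = (sum_t t * PV_t) / P = 917.103511 / 100.893577 = 9.089811


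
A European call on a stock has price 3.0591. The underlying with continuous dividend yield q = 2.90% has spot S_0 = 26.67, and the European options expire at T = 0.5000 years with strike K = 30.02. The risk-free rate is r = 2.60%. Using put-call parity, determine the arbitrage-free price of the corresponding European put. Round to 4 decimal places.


Answer: Put price = 6.4053

Derivation:
Put-call parity: C - P = S_0 * exp(-qT) - K * exp(-rT).
S_0 * exp(-qT) = 26.6700 * 0.98560462 = 26.28607518
K * exp(-rT) = 30.0200 * 0.98708414 = 29.63226573
P = C - S*exp(-qT) + K*exp(-rT)
P = 3.0591 - 26.28607518 + 29.63226573 = 6.4053


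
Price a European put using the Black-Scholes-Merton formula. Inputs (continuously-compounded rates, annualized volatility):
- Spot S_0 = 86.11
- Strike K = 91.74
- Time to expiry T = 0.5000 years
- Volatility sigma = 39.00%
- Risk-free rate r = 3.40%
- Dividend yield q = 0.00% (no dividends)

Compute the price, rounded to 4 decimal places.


d1 = (ln(S/K) + (r - q + 0.5*sigma^2) * T) / (sigma * sqrt(T)) = -0.03012616
d2 = d1 - sigma * sqrt(T) = -0.30589780
exp(-rT) = 0.98314368; exp(-qT) = 1.00000000
P = K * exp(-rT) * N(-d2) - S_0 * exp(-qT) * N(-d1)
N(-d1) = 0.51201678; N(-d2) = 0.62015877
P = 91.7400 * 0.98314368 * 0.62015877 - 86.1100 * 1.00000000 * 0.51201678 = 11.8446

Answer: Price = 11.8446


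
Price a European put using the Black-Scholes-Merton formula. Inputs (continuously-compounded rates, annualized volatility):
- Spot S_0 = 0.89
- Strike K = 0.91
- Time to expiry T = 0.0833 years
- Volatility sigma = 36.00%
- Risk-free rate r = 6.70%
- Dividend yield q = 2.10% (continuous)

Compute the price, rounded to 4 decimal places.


Answer: Price = 0.0460

Derivation:
d1 = (ln(S/K) + (r - q + 0.5*sigma^2) * T) / (sigma * sqrt(T)) = -0.12505499
d2 = d1 - sigma * sqrt(T) = -0.22895726
exp(-rT) = 0.99443445; exp(-qT) = 0.99825223
P = K * exp(-rT) * N(-d2) - S_0 * exp(-qT) * N(-d1)
N(-d1) = 0.54975999; N(-d2) = 0.59054893
P = 0.9100 * 0.99443445 * 0.59054893 - 0.8900 * 0.99825223 * 0.54975999 = 0.0460


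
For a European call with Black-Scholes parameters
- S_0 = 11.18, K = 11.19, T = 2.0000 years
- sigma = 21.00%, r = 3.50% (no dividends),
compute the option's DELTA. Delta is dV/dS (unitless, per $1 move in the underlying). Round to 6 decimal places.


d1 = 0.3811842460; d2 = 0.0841993979
phi(d1) = 0.3709866325; exp(-qT) = 1.0000000000; exp(-rT) = 0.9323938199
N(d1) = 0.6484667309
Delta = exp(-qT) * N(d1) = 1.0000000000 * 0.6484667309 = 0.648467

Answer: Delta = 0.648467


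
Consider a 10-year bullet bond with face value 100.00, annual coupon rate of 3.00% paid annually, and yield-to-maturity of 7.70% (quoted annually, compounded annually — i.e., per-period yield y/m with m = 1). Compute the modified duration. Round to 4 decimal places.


Coupon per period c = face * coupon_rate / m = 3.000000
Periods per year m = 1; per-period yield y/m = 0.077000
Number of cashflows N = 10
Cashflows (t years, CF_t, discount factor 1/(1+y/m)^(m*t), PV):
  t = 1.0000: CF_t = 3.000000, DF = 0.928505, PV = 2.785515
  t = 2.0000: CF_t = 3.000000, DF = 0.862122, PV = 2.586365
  t = 3.0000: CF_t = 3.000000, DF = 0.800484, PV = 2.401453
  t = 4.0000: CF_t = 3.000000, DF = 0.743254, PV = 2.229762
  t = 5.0000: CF_t = 3.000000, DF = 0.690115, PV = 2.070345
  t = 6.0000: CF_t = 3.000000, DF = 0.640775, PV = 1.922326
  t = 7.0000: CF_t = 3.000000, DF = 0.594963, PV = 1.784889
  t = 8.0000: CF_t = 3.000000, DF = 0.552426, PV = 1.657279
  t = 9.0000: CF_t = 3.000000, DF = 0.512931, PV = 1.538792
  t = 10.0000: CF_t = 103.000000, DF = 0.476259, PV = 49.054651
Price P = sum_t PV_t = 68.031378
First compute Macaulay numerator sum_t t * PV_t:
  t * PV_t at t = 1.0000: 2.785515
  t * PV_t at t = 2.0000: 5.172730
  t * PV_t at t = 3.0000: 7.204360
  t * PV_t at t = 4.0000: 8.919047
  t * PV_t at t = 5.0000: 10.351725
  t * PV_t at t = 6.0000: 11.533956
  t * PV_t at t = 7.0000: 12.494226
  t * PV_t at t = 8.0000: 13.258232
  t * PV_t at t = 9.0000: 13.849128
  t * PV_t at t = 10.0000: 490.546512
Macaulay duration D = 576.115432 / 68.031378 = 8.468378
Modified duration = D / (1 + y/m) = 8.468378 / (1 + 0.077000) = 7.862932

Answer: Modified duration = 7.8629


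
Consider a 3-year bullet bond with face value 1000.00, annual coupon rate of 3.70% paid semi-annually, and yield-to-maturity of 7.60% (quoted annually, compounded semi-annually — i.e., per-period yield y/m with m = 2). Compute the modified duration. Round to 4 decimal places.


Answer: Modified duration = 2.7534

Derivation:
Coupon per period c = face * coupon_rate / m = 18.500000
Periods per year m = 2; per-period yield y/m = 0.038000
Number of cashflows N = 6
Cashflows (t years, CF_t, discount factor 1/(1+y/m)^(m*t), PV):
  t = 0.5000: CF_t = 18.500000, DF = 0.963391, PV = 17.822736
  t = 1.0000: CF_t = 18.500000, DF = 0.928122, PV = 17.170266
  t = 1.5000: CF_t = 18.500000, DF = 0.894145, PV = 16.541682
  t = 2.0000: CF_t = 18.500000, DF = 0.861411, PV = 15.936110
  t = 2.5000: CF_t = 18.500000, DF = 0.829876, PV = 15.352707
  t = 3.0000: CF_t = 1018.500000, DF = 0.799495, PV = 814.285895
Price P = sum_t PV_t = 897.109396
First compute Macaulay numerator sum_t t * PV_t:
  t * PV_t at t = 0.5000: 8.911368
  t * PV_t at t = 1.0000: 17.170266
  t * PV_t at t = 1.5000: 24.812523
  t * PV_t at t = 2.0000: 31.872220
  t * PV_t at t = 2.5000: 38.381767
  t * PV_t at t = 3.0000: 2442.857686
Macaulay duration D = 2564.005830 / 897.109396 = 2.858075
Modified duration = D / (1 + y/m) = 2.858075 / (1 + 0.038000) = 2.753444


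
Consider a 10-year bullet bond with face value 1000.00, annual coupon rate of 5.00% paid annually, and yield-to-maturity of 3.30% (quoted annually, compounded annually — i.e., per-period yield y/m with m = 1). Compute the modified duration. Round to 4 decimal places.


Answer: Modified duration = 7.9842

Derivation:
Coupon per period c = face * coupon_rate / m = 50.000000
Periods per year m = 1; per-period yield y/m = 0.033000
Number of cashflows N = 10
Cashflows (t years, CF_t, discount factor 1/(1+y/m)^(m*t), PV):
  t = 1.0000: CF_t = 50.000000, DF = 0.968054, PV = 48.402711
  t = 2.0000: CF_t = 50.000000, DF = 0.937129, PV = 46.856448
  t = 3.0000: CF_t = 50.000000, DF = 0.907192, PV = 45.359582
  t = 4.0000: CF_t = 50.000000, DF = 0.878211, PV = 43.910534
  t = 5.0000: CF_t = 50.000000, DF = 0.850156, PV = 42.507777
  t = 6.0000: CF_t = 50.000000, DF = 0.822997, PV = 41.149833
  t = 7.0000: CF_t = 50.000000, DF = 0.796705, PV = 39.835269
  t = 8.0000: CF_t = 50.000000, DF = 0.771254, PV = 38.562700
  t = 9.0000: CF_t = 50.000000, DF = 0.746616, PV = 37.330784
  t = 10.0000: CF_t = 1050.000000, DF = 0.722764, PV = 758.902675
Price P = sum_t PV_t = 1142.818312
First compute Macaulay numerator sum_t t * PV_t:
  t * PV_t at t = 1.0000: 48.402711
  t * PV_t at t = 2.0000: 93.712896
  t * PV_t at t = 3.0000: 136.078745
  t * PV_t at t = 4.0000: 175.642136
  t * PV_t at t = 5.0000: 212.538887
  t * PV_t at t = 6.0000: 246.898997
  t * PV_t at t = 7.0000: 278.846883
  t * PV_t at t = 8.0000: 308.501599
  t * PV_t at t = 9.0000: 335.977056
  t * PV_t at t = 10.0000: 7589.026754
Macaulay duration D = 9425.626662 / 1142.818312 = 8.247704
Modified duration = D / (1 + y/m) = 8.247704 / (1 + 0.033000) = 7.984224


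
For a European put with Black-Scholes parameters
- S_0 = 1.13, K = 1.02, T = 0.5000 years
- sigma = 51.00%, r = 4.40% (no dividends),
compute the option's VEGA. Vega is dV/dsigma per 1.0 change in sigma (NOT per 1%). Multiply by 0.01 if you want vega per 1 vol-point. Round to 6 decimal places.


d1 = 0.5253110293; d2 = 0.1646865709
phi(d1) = 0.3475264951; exp(-qT) = 1.0000000000; exp(-rT) = 0.9782402351
Vega = S * exp(-qT) * phi(d1) * sqrt(T) = 1.1300 * 1.0000000000 * 0.3475264951 * 0.7071067812 = 0.277684

Answer: Vega = 0.277684


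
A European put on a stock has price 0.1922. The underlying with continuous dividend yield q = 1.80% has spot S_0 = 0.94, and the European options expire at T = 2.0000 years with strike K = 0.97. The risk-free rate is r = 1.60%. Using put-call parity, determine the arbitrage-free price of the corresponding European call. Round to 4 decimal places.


Put-call parity: C - P = S_0 * exp(-qT) - K * exp(-rT).
S_0 * exp(-qT) = 0.9400 * 0.96464029 = 0.90676188
K * exp(-rT) = 0.9700 * 0.96850658 = 0.93945138
C = P + S*exp(-qT) - K*exp(-rT)
C = 0.1922 + 0.90676188 - 0.93945138 = 0.1595

Answer: Call price = 0.1595


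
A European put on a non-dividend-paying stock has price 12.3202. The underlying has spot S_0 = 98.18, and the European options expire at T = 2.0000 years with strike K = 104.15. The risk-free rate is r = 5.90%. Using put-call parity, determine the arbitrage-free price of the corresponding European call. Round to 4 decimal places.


Answer: Call price = 17.9425

Derivation:
Put-call parity: C - P = S_0 * exp(-qT) - K * exp(-rT).
S_0 * exp(-qT) = 98.1800 * 1.00000000 = 98.18000000
K * exp(-rT) = 104.1500 * 0.88869605 = 92.55769388
C = P + S*exp(-qT) - K*exp(-rT)
C = 12.3202 + 98.18000000 - 92.55769388 = 17.9425


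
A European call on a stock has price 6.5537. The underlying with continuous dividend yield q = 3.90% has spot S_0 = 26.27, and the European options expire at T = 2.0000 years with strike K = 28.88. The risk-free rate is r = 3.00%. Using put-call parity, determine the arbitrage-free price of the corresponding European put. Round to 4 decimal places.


Answer: Put price = 9.4530

Derivation:
Put-call parity: C - P = S_0 * exp(-qT) - K * exp(-rT).
S_0 * exp(-qT) = 26.2700 * 0.92496443 = 24.29881549
K * exp(-rT) = 28.8800 * 0.94176453 = 27.19815973
P = C - S*exp(-qT) + K*exp(-rT)
P = 6.5537 - 24.29881549 + 27.19815973 = 9.4530


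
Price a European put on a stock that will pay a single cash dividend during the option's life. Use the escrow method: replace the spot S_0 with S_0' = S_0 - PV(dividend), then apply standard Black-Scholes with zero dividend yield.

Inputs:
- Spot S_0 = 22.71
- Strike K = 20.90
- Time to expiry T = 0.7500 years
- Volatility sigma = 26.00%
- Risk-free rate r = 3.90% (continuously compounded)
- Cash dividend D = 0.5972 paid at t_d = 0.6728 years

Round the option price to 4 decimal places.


Answer: Price = 1.1236

Derivation:
PV(D) = D * exp(-r * t_d) = 0.5972 * 0.97410206 = 0.58173375
S_0' = S_0 - PV(D) = 22.7100 - 0.58173375 = 22.12826625
d1 = (ln(S_0'/K) + (r + sigma^2/2)*T) / (sigma*sqrt(T)) = 0.49610664
d2 = d1 - sigma*sqrt(T) = 0.27094004
exp(-rT) = 0.97117364
N(-d1) = 0.30990959; N(-d2) = 0.39321858
P = K * exp(-rT) * N(-d2) - S_0' * N(-d1) = 20.9000 * 0.97117364 * 0.39321858 - 22.12826625 * 0.30990959 = 1.1236


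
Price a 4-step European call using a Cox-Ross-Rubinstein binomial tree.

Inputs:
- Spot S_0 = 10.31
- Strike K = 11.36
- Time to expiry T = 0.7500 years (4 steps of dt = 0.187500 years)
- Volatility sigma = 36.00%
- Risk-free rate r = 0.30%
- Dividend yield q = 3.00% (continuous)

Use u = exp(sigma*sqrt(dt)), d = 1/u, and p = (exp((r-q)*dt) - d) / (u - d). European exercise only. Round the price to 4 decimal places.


dt = T/N = 0.187500
u = exp(sigma*sqrt(dt)) = 1.168691; d = 1/u = 0.855658
p = (exp((r-q)*dt) - d) / (u - d) = 0.444976
Discount per step: exp(-r*dt) = 0.999438
Stock lattice S(k, i) with i counting down-moves:
  k=0: S(0,0) = 10.3100
  k=1: S(1,0) = 12.0492; S(1,1) = 8.8218
  k=2: S(2,0) = 14.0818; S(2,1) = 10.3100; S(2,2) = 7.5485
  k=3: S(3,0) = 16.4573; S(3,1) = 12.0492; S(3,2) = 8.8218; S(3,3) = 6.4589
  k=4: S(4,0) = 19.2335; S(4,1) = 14.0818; S(4,2) = 10.3100; S(4,3) = 7.5485; S(4,4) = 5.5266
Terminal payoffs V(N, i) = max(S_T - K, 0):
  V(4,0) = 7.873482; V(4,1) = 2.721804; V(4,2) = 0.000000; V(4,3) = 0.000000; V(4,4) = 0.000000
Backward induction: V(k, i) = exp(-r*dt) * [p * V(k+1, i) + (1-p) * V(k+1, i+1)].
  V(3,0) = exp(-r*dt) * [p*7.873482 + (1-p)*2.721804] = 5.011357
  V(3,1) = exp(-r*dt) * [p*2.721804 + (1-p)*0.000000] = 1.210456
  V(3,2) = exp(-r*dt) * [p*0.000000 + (1-p)*0.000000] = 0.000000
  V(3,3) = exp(-r*dt) * [p*0.000000 + (1-p)*0.000000] = 0.000000
  V(2,0) = exp(-r*dt) * [p*5.011357 + (1-p)*1.210456] = 2.900134
  V(2,1) = exp(-r*dt) * [p*1.210456 + (1-p)*0.000000] = 0.538321
  V(2,2) = exp(-r*dt) * [p*0.000000 + (1-p)*0.000000] = 0.000000
  V(1,0) = exp(-r*dt) * [p*2.900134 + (1-p)*0.538321] = 1.588378
  V(1,1) = exp(-r*dt) * [p*0.538321 + (1-p)*0.000000] = 0.239405
  V(0,0) = exp(-r*dt) * [p*1.588378 + (1-p)*0.239405] = 0.839194

Answer: Price = V(0,0) = 0.8392


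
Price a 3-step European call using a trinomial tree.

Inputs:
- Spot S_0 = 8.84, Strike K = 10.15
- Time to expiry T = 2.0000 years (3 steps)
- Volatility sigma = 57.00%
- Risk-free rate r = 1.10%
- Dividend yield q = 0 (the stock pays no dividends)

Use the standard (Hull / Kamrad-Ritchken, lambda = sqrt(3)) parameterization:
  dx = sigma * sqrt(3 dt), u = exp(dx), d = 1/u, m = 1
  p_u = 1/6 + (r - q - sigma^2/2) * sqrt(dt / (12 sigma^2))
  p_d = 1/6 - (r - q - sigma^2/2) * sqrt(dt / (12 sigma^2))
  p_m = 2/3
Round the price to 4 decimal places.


dt = T/N = 0.666667; dx = sigma*sqrt(3*dt) = 0.806102
u = exp(dx) = 2.239162; d = 1/u = 0.446596
p_u = 0.104040, p_m = 0.666667, p_d = 0.229293
Discount per step: exp(-r*dt) = 0.992693
Stock lattice S(k, j) with j the centered position index:
  k=0: S(0,+0) = 8.8400
  k=1: S(1,-1) = 3.9479; S(1,+0) = 8.8400; S(1,+1) = 19.7942
  k=2: S(2,-2) = 1.7631; S(2,-1) = 3.9479; S(2,+0) = 8.8400; S(2,+1) = 19.7942; S(2,+2) = 44.3224
  k=3: S(3,-3) = 0.7874; S(3,-2) = 1.7631; S(3,-1) = 3.9479; S(3,+0) = 8.8400; S(3,+1) = 19.7942; S(3,+2) = 44.3224; S(3,+3) = 99.2451
Terminal payoffs V(N, j) = max(S_T - K, 0):
  V(3,-3) = 0.000000; V(3,-2) = 0.000000; V(3,-1) = 0.000000; V(3,+0) = 0.000000; V(3,+1) = 9.644193; V(3,+2) = 34.172406; V(3,+3) = 89.095052
Backward induction: V(k, j) = exp(-r*dt) * [p_u * V(k+1, j+1) + p_m * V(k+1, j) + p_d * V(k+1, j-1)]
  V(2,-2) = exp(-r*dt) * [p_u*0.000000 + p_m*0.000000 + p_d*0.000000] = 0.000000
  V(2,-1) = exp(-r*dt) * [p_u*0.000000 + p_m*0.000000 + p_d*0.000000] = 0.000000
  V(2,+0) = exp(-r*dt) * [p_u*9.644193 + p_m*0.000000 + p_d*0.000000] = 0.996052
  V(2,+1) = exp(-r*dt) * [p_u*34.172406 + p_m*9.644193 + p_d*0.000000] = 9.911811
  V(2,+2) = exp(-r*dt) * [p_u*89.095052 + p_m*34.172406 + p_d*9.644193] = 34.012077
  V(1,-1) = exp(-r*dt) * [p_u*0.996052 + p_m*0.000000 + p_d*0.000000] = 0.102872
  V(1,+0) = exp(-r*dt) * [p_u*9.911811 + p_m*0.996052 + p_d*0.000000] = 1.682875
  V(1,+1) = exp(-r*dt) * [p_u*34.012077 + p_m*9.911811 + p_d*0.996052] = 10.299080
  V(0,+0) = exp(-r*dt) * [p_u*10.299080 + p_m*1.682875 + p_d*0.102872] = 2.200824

Answer: Price = V(0,0) = 2.2008


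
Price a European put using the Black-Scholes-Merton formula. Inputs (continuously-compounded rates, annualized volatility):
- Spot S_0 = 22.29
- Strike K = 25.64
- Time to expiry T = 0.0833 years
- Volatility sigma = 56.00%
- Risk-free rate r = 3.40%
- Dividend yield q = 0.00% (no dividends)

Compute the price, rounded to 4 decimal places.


d1 = (ln(S/K) + (r - q + 0.5*sigma^2) * T) / (sigma * sqrt(T)) = -0.76795840
d2 = d1 - sigma * sqrt(T) = -0.92958414
exp(-rT) = 0.99717181; exp(-qT) = 1.00000000
P = K * exp(-rT) * N(-d2) - S_0 * exp(-qT) * N(-d1)
N(-d1) = 0.77874405; N(-d2) = 0.82370678
P = 25.6400 * 0.99717181 * 0.82370678 - 22.2900 * 1.00000000 * 0.77874405 = 3.7019

Answer: Price = 3.7019


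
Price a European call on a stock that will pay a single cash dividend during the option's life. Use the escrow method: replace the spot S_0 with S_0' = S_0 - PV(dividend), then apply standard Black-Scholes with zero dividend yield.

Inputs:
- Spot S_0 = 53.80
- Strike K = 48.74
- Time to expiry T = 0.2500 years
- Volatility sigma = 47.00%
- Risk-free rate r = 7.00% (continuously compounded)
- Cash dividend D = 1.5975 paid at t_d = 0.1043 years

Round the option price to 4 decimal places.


Answer: Price = 7.1526

Derivation:
PV(D) = D * exp(-r * t_d) = 1.5975 * 0.99272559 = 1.58587913
S_0' = S_0 - PV(D) = 53.8000 - 1.58587913 = 52.21412087
d1 = (ln(S_0'/K) + (r + sigma^2/2)*T) / (sigma*sqrt(T)) = 0.48495926
d2 = d1 - sigma*sqrt(T) = 0.24995926
exp(-rT) = 0.98265224
N(d1) = 0.68614738; N(d2) = 0.59869057
C = S_0' * N(d1) - K * exp(-rT) * N(d2) = 52.21412087 * 0.68614738 - 48.7400 * 0.98265224 * 0.59869057 = 7.1526


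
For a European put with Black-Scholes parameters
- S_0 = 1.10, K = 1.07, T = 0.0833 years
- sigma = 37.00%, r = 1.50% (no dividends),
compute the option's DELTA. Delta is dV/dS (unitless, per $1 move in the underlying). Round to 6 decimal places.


Answer: Delta = -0.372957

Derivation:
d1 = 0.3240324301; d2 = 0.2172439944
phi(d1) = 0.3785386714; exp(-qT) = 1.0000000000; exp(-rT) = 0.9987512803
N(-d1) = 0.3729567410
Delta = -exp(-qT) * N(-d1) = -1.0000000000 * 0.3729567410 = -0.372957


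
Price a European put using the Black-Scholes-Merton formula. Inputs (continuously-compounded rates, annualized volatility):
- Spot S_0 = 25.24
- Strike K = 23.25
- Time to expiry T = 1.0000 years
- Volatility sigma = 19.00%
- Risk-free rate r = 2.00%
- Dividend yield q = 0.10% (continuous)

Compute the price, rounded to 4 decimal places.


Answer: Price = 0.8544

Derivation:
d1 = (ln(S/K) + (r - q + 0.5*sigma^2) * T) / (sigma * sqrt(T)) = 0.62723635
d2 = d1 - sigma * sqrt(T) = 0.43723635
exp(-rT) = 0.98019867; exp(-qT) = 0.99900050
P = K * exp(-rT) * N(-d2) - S_0 * exp(-qT) * N(-d1)
N(-d1) = 0.26525216; N(-d2) = 0.33096998
P = 23.2500 * 0.98019867 * 0.33096998 - 25.2400 * 0.99900050 * 0.26525216 = 0.8544


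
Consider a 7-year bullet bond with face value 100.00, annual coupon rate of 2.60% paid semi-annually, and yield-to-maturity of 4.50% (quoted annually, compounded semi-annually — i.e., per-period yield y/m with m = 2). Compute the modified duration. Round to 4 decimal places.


Answer: Modified duration = 6.2610

Derivation:
Coupon per period c = face * coupon_rate / m = 1.300000
Periods per year m = 2; per-period yield y/m = 0.022500
Number of cashflows N = 14
Cashflows (t years, CF_t, discount factor 1/(1+y/m)^(m*t), PV):
  t = 0.5000: CF_t = 1.300000, DF = 0.977995, PV = 1.271394
  t = 1.0000: CF_t = 1.300000, DF = 0.956474, PV = 1.243417
  t = 1.5000: CF_t = 1.300000, DF = 0.935427, PV = 1.216056
  t = 2.0000: CF_t = 1.300000, DF = 0.914843, PV = 1.189296
  t = 2.5000: CF_t = 1.300000, DF = 0.894712, PV = 1.163126
  t = 3.0000: CF_t = 1.300000, DF = 0.875024, PV = 1.137532
  t = 3.5000: CF_t = 1.300000, DF = 0.855769, PV = 1.112500
  t = 4.0000: CF_t = 1.300000, DF = 0.836938, PV = 1.088020
  t = 4.5000: CF_t = 1.300000, DF = 0.818522, PV = 1.064078
  t = 5.0000: CF_t = 1.300000, DF = 0.800510, PV = 1.040663
  t = 5.5000: CF_t = 1.300000, DF = 0.782895, PV = 1.017763
  t = 6.0000: CF_t = 1.300000, DF = 0.765667, PV = 0.995368
  t = 6.5000: CF_t = 1.300000, DF = 0.748819, PV = 0.973465
  t = 7.0000: CF_t = 101.300000, DF = 0.732341, PV = 74.186180
Price P = sum_t PV_t = 88.698858
First compute Macaulay numerator sum_t t * PV_t:
  t * PV_t at t = 0.5000: 0.635697
  t * PV_t at t = 1.0000: 1.243417
  t * PV_t at t = 1.5000: 1.824083
  t * PV_t at t = 2.0000: 2.378593
  t * PV_t at t = 2.5000: 2.907815
  t * PV_t at t = 3.0000: 3.412595
  t * PV_t at t = 3.5000: 3.893751
  t * PV_t at t = 4.0000: 4.352079
  t * PV_t at t = 4.5000: 4.788351
  t * PV_t at t = 5.0000: 5.203316
  t * PV_t at t = 5.5000: 5.597699
  t * PV_t at t = 6.0000: 5.972206
  t * PV_t at t = 6.5000: 6.327521
  t * PV_t at t = 7.0000: 519.303263
Macaulay duration D = 567.840387 / 88.698858 = 6.401891
Modified duration = D / (1 + y/m) = 6.401891 / (1 + 0.022500) = 6.261018


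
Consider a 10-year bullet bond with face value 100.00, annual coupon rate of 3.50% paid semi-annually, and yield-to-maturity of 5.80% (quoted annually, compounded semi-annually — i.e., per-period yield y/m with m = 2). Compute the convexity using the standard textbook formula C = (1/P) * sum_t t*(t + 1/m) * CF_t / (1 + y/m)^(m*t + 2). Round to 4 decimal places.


Coupon per period c = face * coupon_rate / m = 1.750000
Periods per year m = 2; per-period yield y/m = 0.029000
Number of cashflows N = 20
Cashflows (t years, CF_t, discount factor 1/(1+y/m)^(m*t), PV):
  t = 0.5000: CF_t = 1.750000, DF = 0.971817, PV = 1.700680
  t = 1.0000: CF_t = 1.750000, DF = 0.944429, PV = 1.652751
  t = 1.5000: CF_t = 1.750000, DF = 0.917812, PV = 1.606172
  t = 2.0000: CF_t = 1.750000, DF = 0.891946, PV = 1.560905
  t = 2.5000: CF_t = 1.750000, DF = 0.866808, PV = 1.516915
  t = 3.0000: CF_t = 1.750000, DF = 0.842379, PV = 1.474164
  t = 3.5000: CF_t = 1.750000, DF = 0.818639, PV = 1.432618
  t = 4.0000: CF_t = 1.750000, DF = 0.795567, PV = 1.392243
  t = 4.5000: CF_t = 1.750000, DF = 0.773146, PV = 1.353006
  t = 5.0000: CF_t = 1.750000, DF = 0.751357, PV = 1.314874
  t = 5.5000: CF_t = 1.750000, DF = 0.730182, PV = 1.277818
  t = 6.0000: CF_t = 1.750000, DF = 0.709603, PV = 1.241805
  t = 6.5000: CF_t = 1.750000, DF = 0.689605, PV = 1.206808
  t = 7.0000: CF_t = 1.750000, DF = 0.670170, PV = 1.172797
  t = 7.5000: CF_t = 1.750000, DF = 0.651282, PV = 1.139744
  t = 8.0000: CF_t = 1.750000, DF = 0.632928, PV = 1.107623
  t = 8.5000: CF_t = 1.750000, DF = 0.615090, PV = 1.076407
  t = 9.0000: CF_t = 1.750000, DF = 0.597755, PV = 1.046071
  t = 9.5000: CF_t = 1.750000, DF = 0.580909, PV = 1.016590
  t = 10.0000: CF_t = 101.750000, DF = 0.564537, PV = 57.441652
Price P = sum_t PV_t = 82.731644
Convexity numerator sum_t t*(t + 1/m) * CF_t / (1+y/m)^(m*t + 2):
  t = 0.5000: term = 0.803086
  t = 1.0000: term = 2.341358
  t = 1.5000: term = 4.550744
  t = 2.0000: term = 7.370820
  t = 2.5000: term = 10.744636
  t = 3.0000: term = 14.618552
  t = 3.5000: term = 18.942082
  t = 4.0000: term = 23.667741
  t = 4.5000: term = 28.750900
  t = 5.0000: term = 34.149649
  t = 5.5000: term = 39.824664
  t = 6.0000: term = 45.739078
  t = 6.5000: term = 51.858365
  t = 7.0000: term = 58.150219
  t = 7.5000: term = 64.584444
  t = 8.0000: term = 71.132851
  t = 8.5000: term = 77.769152
  t = 9.0000: term = 84.468867
  t = 9.5000: term = 91.209229
  t = 10.0000: term = 5696.203184
Convexity = (1/P) * sum = 6426.879621 / 82.731644 = 77.683451

Answer: Convexity = 77.6835


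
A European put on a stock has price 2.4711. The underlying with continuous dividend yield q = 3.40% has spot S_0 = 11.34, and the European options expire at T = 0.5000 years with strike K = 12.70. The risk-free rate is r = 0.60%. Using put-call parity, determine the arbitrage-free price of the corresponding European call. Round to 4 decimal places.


Put-call parity: C - P = S_0 * exp(-qT) - K * exp(-rT).
S_0 * exp(-qT) = 11.3400 * 0.98314368 = 11.14884938
K * exp(-rT) = 12.7000 * 0.99700450 = 12.66195709
C = P + S*exp(-qT) - K*exp(-rT)
C = 2.4711 + 11.14884938 - 12.66195709 = 0.9580

Answer: Call price = 0.9580


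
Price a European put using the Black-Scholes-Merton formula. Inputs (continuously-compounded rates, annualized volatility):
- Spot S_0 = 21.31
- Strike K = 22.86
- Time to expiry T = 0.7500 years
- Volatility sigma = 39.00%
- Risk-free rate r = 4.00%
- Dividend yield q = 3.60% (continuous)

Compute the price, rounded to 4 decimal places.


Answer: Price = 3.6556

Derivation:
d1 = (ln(S/K) + (r - q + 0.5*sigma^2) * T) / (sigma * sqrt(T)) = -0.03012499
d2 = d1 - sigma * sqrt(T) = -0.36787490
exp(-rT) = 0.97044553; exp(-qT) = 0.97336124
P = K * exp(-rT) * N(-d2) - S_0 * exp(-qT) * N(-d1)
N(-d1) = 0.51201631; N(-d2) = 0.64351674
P = 22.8600 * 0.97044553 * 0.64351674 - 21.3100 * 0.97336124 * 0.51201631 = 3.6556


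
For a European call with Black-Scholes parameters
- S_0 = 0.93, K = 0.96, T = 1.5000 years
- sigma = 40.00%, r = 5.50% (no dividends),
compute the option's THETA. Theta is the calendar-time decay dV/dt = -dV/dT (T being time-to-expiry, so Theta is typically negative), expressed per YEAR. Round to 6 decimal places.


Answer: Theta = -0.078593

Derivation:
d1 = 0.3485446350; d2 = -0.1413533135
phi(d1) = 0.3754311371; exp(-qT) = 1.0000000000; exp(-rT) = 0.9208114379
Theta = -S*exp(-qT)*phi(d1)*sigma/(2*sqrt(T)) - r*K*exp(-rT)*N(d2) + q*S*exp(-qT)*N(d1)
N(d1) = 0.6362844006; N(d2) = 0.4437954171; sqrt(T) = 1.2247448714
Term 1 = -0.9300 * 1.0000000000 * 0.3754311371 * 0.4000 / (2 * 1.2247448714) = -0.0570161126
Term 2 = -0.0550 * 0.9600 * 0.9208114379 * 0.4437954171 = -0.0215768201
Term 3 = 0 (no dividend yield, q = 0)
Theta = -0.0570161126 + (-0.0215768201) + (0.0000000000) = -0.078593


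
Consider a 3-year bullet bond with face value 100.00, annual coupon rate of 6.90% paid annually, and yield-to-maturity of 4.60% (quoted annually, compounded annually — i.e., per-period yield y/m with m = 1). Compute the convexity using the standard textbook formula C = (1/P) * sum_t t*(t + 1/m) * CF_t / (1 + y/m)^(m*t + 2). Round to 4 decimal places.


Coupon per period c = face * coupon_rate / m = 6.900000
Periods per year m = 1; per-period yield y/m = 0.046000
Number of cashflows N = 3
Cashflows (t years, CF_t, discount factor 1/(1+y/m)^(m*t), PV):
  t = 1.0000: CF_t = 6.900000, DF = 0.956023, PV = 6.596558
  t = 2.0000: CF_t = 6.900000, DF = 0.913980, PV = 6.306461
  t = 3.0000: CF_t = 106.900000, DF = 0.873786, PV = 93.407694
Price P = sum_t PV_t = 106.310714
Convexity numerator sum_t t*(t + 1/m) * CF_t / (1+y/m)^(m*t + 2):
  t = 1.0000: term = 12.058243
  t = 2.0000: term = 34.583871
  t = 3.0000: term = 1024.473027
Convexity = (1/P) * sum = 1071.115141 / 106.310714 = 10.075326

Answer: Convexity = 10.0753


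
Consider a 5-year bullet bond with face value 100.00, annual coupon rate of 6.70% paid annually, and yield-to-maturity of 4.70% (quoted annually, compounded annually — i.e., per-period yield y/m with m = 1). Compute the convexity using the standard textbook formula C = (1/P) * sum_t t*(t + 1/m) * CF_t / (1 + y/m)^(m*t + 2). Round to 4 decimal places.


Answer: Convexity = 23.2837

Derivation:
Coupon per period c = face * coupon_rate / m = 6.700000
Periods per year m = 1; per-period yield y/m = 0.047000
Number of cashflows N = 5
Cashflows (t years, CF_t, discount factor 1/(1+y/m)^(m*t), PV):
  t = 1.0000: CF_t = 6.700000, DF = 0.955110, PV = 6.399236
  t = 2.0000: CF_t = 6.700000, DF = 0.912235, PV = 6.111973
  t = 3.0000: CF_t = 6.700000, DF = 0.871284, PV = 5.837606
  t = 4.0000: CF_t = 6.700000, DF = 0.832172, PV = 5.575555
  t = 5.0000: CF_t = 106.700000, DF = 0.794816, PV = 84.806865
Price P = sum_t PV_t = 108.731235
Convexity numerator sum_t t*(t + 1/m) * CF_t / (1+y/m)^(m*t + 2):
  t = 1.0000: term = 11.675211
  t = 2.0000: term = 33.453328
  t = 3.0000: term = 63.903205
  t = 4.0000: term = 101.724300
  t = 5.0000: term = 2320.913221
Convexity = (1/P) * sum = 2531.669264 / 108.731235 = 23.283735


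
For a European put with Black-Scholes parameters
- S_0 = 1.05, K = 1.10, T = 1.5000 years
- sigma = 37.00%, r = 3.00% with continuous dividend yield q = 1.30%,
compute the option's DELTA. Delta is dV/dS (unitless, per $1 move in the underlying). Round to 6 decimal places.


d1 = 0.1801919339; d2 = -0.2729636685
phi(d1) = 0.3925179149; exp(-qT) = 0.9806888952; exp(-rT) = 0.9559974818
N(-d1) = 0.4285009453
Delta = -exp(-qT) * N(-d1) = -0.9806888952 * 0.4285009453 = -0.420226

Answer: Delta = -0.420226


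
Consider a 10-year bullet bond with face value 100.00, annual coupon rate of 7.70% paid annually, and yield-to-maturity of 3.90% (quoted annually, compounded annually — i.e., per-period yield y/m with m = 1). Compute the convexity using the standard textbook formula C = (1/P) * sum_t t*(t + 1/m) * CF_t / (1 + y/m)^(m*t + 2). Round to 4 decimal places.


Coupon per period c = face * coupon_rate / m = 7.700000
Periods per year m = 1; per-period yield y/m = 0.039000
Number of cashflows N = 10
Cashflows (t years, CF_t, discount factor 1/(1+y/m)^(m*t), PV):
  t = 1.0000: CF_t = 7.700000, DF = 0.962464, PV = 7.410972
  t = 2.0000: CF_t = 7.700000, DF = 0.926337, PV = 7.132793
  t = 3.0000: CF_t = 7.700000, DF = 0.891566, PV = 6.865056
  t = 4.0000: CF_t = 7.700000, DF = 0.858100, PV = 6.607369
  t = 5.0000: CF_t = 7.700000, DF = 0.825890, PV = 6.359354
  t = 6.0000: CF_t = 7.700000, DF = 0.794889, PV = 6.120649
  t = 7.0000: CF_t = 7.700000, DF = 0.765052, PV = 5.890903
  t = 8.0000: CF_t = 7.700000, DF = 0.736335, PV = 5.669782
  t = 9.0000: CF_t = 7.700000, DF = 0.708696, PV = 5.456960
  t = 10.0000: CF_t = 107.700000, DF = 0.682094, PV = 73.461574
Price P = sum_t PV_t = 130.975411
Convexity numerator sum_t t*(t + 1/m) * CF_t / (1+y/m)^(m*t + 2):
  t = 1.0000: term = 13.730112
  t = 2.0000: term = 39.644212
  t = 3.0000: term = 76.312246
  t = 4.0000: term = 122.412970
  t = 5.0000: term = 176.727098
  t = 6.0000: term = 238.130835
  t = 7.0000: term = 305.589779
  t = 8.0000: term = 378.153171
  t = 9.0000: term = 454.948473
  t = 10.0000: term = 7485.517289
Convexity = (1/P) * sum = 9291.166184 / 130.975411 = 70.938248

Answer: Convexity = 70.9382


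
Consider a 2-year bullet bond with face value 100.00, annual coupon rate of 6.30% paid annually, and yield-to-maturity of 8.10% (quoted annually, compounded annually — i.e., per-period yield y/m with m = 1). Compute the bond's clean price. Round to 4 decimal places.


Answer: Price = 96.7945

Derivation:
Coupon per period c = face * coupon_rate / m = 6.300000
Periods per year m = 1; per-period yield y/m = 0.081000
Number of cashflows N = 2
Cashflows (t years, CF_t, discount factor 1/(1+y/m)^(m*t), PV):
  t = 1.0000: CF_t = 6.300000, DF = 0.925069, PV = 5.827937
  t = 2.0000: CF_t = 106.300000, DF = 0.855753, PV = 90.966582
Price P = sum_t PV_t = 96.794519


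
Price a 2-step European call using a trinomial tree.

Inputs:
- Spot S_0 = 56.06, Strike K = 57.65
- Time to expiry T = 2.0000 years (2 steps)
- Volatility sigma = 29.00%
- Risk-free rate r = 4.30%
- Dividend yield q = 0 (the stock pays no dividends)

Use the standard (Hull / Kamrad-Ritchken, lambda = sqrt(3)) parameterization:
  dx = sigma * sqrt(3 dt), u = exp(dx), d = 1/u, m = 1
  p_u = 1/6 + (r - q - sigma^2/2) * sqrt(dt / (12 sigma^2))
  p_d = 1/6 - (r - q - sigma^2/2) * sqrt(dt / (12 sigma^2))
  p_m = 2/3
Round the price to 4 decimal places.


Answer: Price = V(0,0) = 9.6355

Derivation:
dt = T/N = 1.000000; dx = sigma*sqrt(3*dt) = 0.502295
u = exp(dx) = 1.652509; d = 1/u = 0.605140
p_u = 0.167612, p_m = 0.666667, p_d = 0.165721
Discount per step: exp(-r*dt) = 0.957911
Stock lattice S(k, j) with j the centered position index:
  k=0: S(0,+0) = 56.0600
  k=1: S(1,-1) = 33.9242; S(1,+0) = 56.0600; S(1,+1) = 92.6397
  k=2: S(2,-2) = 20.5289; S(2,-1) = 33.9242; S(2,+0) = 56.0600; S(2,+1) = 92.6397; S(2,+2) = 153.0879
Terminal payoffs V(N, j) = max(S_T - K, 0):
  V(2,-2) = 0.000000; V(2,-1) = 0.000000; V(2,+0) = 0.000000; V(2,+1) = 34.989654; V(2,+2) = 95.437861
Backward induction: V(k, j) = exp(-r*dt) * [p_u * V(k+1, j+1) + p_m * V(k+1, j) + p_d * V(k+1, j-1)]
  V(1,-1) = exp(-r*dt) * [p_u*0.000000 + p_m*0.000000 + p_d*0.000000] = 0.000000
  V(1,+0) = exp(-r*dt) * [p_u*34.989654 + p_m*0.000000 + p_d*0.000000] = 5.617860
  V(1,+1) = exp(-r*dt) * [p_u*95.437861 + p_m*34.989654 + p_d*0.000000] = 37.667948
  V(0,+0) = exp(-r*dt) * [p_u*37.667948 + p_m*5.617860 + p_d*0.000000] = 9.635489
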